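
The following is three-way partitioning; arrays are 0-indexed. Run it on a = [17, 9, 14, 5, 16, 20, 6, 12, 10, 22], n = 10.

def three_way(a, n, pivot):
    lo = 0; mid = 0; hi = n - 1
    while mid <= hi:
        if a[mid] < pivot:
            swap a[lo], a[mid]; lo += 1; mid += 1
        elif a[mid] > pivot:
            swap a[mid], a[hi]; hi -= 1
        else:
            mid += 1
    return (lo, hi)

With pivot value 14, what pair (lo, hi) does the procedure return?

lo=0 mid=0 hi=9
17>14: swap(0,9), hi=8 ⇒ [22, 9, 14, 5, 16, 20, 6, 12, 10, 17]
22>14: swap(0,8), hi=7 ⇒ [10, 9, 14, 5, 16, 20, 6, 12, 22, 17]
10<14: swap(0,0), lo=1 mid=1 ⇒ [10, 9, 14, 5, 16, 20, 6, 12, 22, 17]
9<14: swap(1,1), lo=2 mid=2 ⇒ [10, 9, 14, 5, 16, 20, 6, 12, 22, 17]
14=14: mid=3
5<14: swap(2,3), lo=3 mid=4 ⇒ [10, 9, 5, 14, 16, 20, 6, 12, 22, 17]
16>14: swap(4,7), hi=6 ⇒ [10, 9, 5, 14, 12, 20, 6, 16, 22, 17]
12<14: swap(3,4), lo=4 mid=5 ⇒ [10, 9, 5, 12, 14, 20, 6, 16, 22, 17]
20>14: swap(5,6), hi=5 ⇒ [10, 9, 5, 12, 14, 6, 20, 16, 22, 17]
6<14: swap(4,5), lo=5 mid=6 ⇒ [10, 9, 5, 12, 6, 14, 20, 16, 22, 17]
done. lo=5 hi=5; a=[10, 9, 5, 12, 6, 14, 20, 16, 22, 17]

(5, 5)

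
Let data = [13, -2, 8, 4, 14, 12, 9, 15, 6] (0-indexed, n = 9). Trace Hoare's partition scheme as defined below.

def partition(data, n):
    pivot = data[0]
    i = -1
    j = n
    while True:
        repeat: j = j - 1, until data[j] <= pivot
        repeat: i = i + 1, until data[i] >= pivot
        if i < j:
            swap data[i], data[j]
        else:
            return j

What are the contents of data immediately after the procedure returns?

pivot = data[0] = 13; i = -1, j = 9
j→8 (data[8]=6≤13), i→0 (data[0]=13≥13); i<j, swap → [6, -2, 8, 4, 14, 12, 9, 15, 13]
j→6 (data[6]=9≤13), i→4 (data[4]=14≥13); i<j, swap → [6, -2, 8, 4, 9, 12, 14, 15, 13]
j→5, i→6; i≥j, return j=5. data = [6, -2, 8, 4, 9, 12, 14, 15, 13]

[6, -2, 8, 4, 9, 12, 14, 15, 13]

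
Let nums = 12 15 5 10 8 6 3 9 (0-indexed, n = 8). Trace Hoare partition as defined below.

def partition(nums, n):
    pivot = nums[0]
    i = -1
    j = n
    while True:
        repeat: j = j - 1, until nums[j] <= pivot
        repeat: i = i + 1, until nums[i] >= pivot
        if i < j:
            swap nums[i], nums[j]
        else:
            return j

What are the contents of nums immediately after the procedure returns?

9 3 5 10 8 6 15 12

pivot = nums[0] = 12; i = -1, j = 8
j→7 (nums[7]=9≤12), i→0 (nums[0]=12≥12); i<j, swap → 9 15 5 10 8 6 3 12
j→6 (nums[6]=3≤12), i→1 (nums[1]=15≥12); i<j, swap → 9 3 5 10 8 6 15 12
j→5, i→6; i≥j, return j=5. nums = 9 3 5 10 8 6 15 12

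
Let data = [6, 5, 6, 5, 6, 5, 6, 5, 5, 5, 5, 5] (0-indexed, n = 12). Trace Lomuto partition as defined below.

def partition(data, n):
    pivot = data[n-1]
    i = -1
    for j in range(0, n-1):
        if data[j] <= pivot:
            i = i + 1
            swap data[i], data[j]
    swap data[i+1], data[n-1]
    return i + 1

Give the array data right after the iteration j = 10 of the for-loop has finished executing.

[5, 5, 5, 5, 5, 5, 5, 6, 6, 6, 6, 5]

pivot = data[11] = 5; i = -1
j=0: data[0]=6 > 5 → no swap
j=1: data[1]=5 ≤ 5 → i=0, swap data[0],data[1] → [5, 6, 6, 5, 6, 5, 6, 5, 5, 5, 5, 5]
j=2: data[2]=6 > 5 → no swap
j=3: data[3]=5 ≤ 5 → i=1, swap data[1],data[3] → [5, 5, 6, 6, 6, 5, 6, 5, 5, 5, 5, 5]
j=4: data[4]=6 > 5 → no swap
j=5: data[5]=5 ≤ 5 → i=2, swap data[2],data[5] → [5, 5, 5, 6, 6, 6, 6, 5, 5, 5, 5, 5]
j=6: data[6]=6 > 5 → no swap
j=7: data[7]=5 ≤ 5 → i=3, swap data[3],data[7] → [5, 5, 5, 5, 6, 6, 6, 6, 5, 5, 5, 5]
j=8: data[8]=5 ≤ 5 → i=4, swap data[4],data[8] → [5, 5, 5, 5, 5, 6, 6, 6, 6, 5, 5, 5]
j=9: data[9]=5 ≤ 5 → i=5, swap data[5],data[9] → [5, 5, 5, 5, 5, 5, 6, 6, 6, 6, 5, 5]
j=10: data[10]=5 ≤ 5 → i=6, swap data[6],data[10] → [5, 5, 5, 5, 5, 5, 5, 6, 6, 6, 6, 5]
(after j=10) data = [5, 5, 5, 5, 5, 5, 5, 6, 6, 6, 6, 5]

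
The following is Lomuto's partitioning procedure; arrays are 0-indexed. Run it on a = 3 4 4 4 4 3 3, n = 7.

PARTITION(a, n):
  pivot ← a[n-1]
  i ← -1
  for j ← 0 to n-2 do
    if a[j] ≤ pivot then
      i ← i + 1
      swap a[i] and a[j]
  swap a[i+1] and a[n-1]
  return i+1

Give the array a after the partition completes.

pivot = a[6] = 3; i = -1
j=0: a[0]=3 ≤ 3 → i=0, swap a[0],a[0] (no change) → 3 4 4 4 4 3 3
j=1: a[1]=4 > 3 → no swap
j=2: a[2]=4 > 3 → no swap
j=3: a[3]=4 > 3 → no swap
j=4: a[4]=4 > 3 → no swap
j=5: a[5]=3 ≤ 3 → i=1, swap a[1],a[5] → 3 3 4 4 4 4 3
final swap a[2],a[6] → 3 3 3 4 4 4 4; return 2

3 3 3 4 4 4 4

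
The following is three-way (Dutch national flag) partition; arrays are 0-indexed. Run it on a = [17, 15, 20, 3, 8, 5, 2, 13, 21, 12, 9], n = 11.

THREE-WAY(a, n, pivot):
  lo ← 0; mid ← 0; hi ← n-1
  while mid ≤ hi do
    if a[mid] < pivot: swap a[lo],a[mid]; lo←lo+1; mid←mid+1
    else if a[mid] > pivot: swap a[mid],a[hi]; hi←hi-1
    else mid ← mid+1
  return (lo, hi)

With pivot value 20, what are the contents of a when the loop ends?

pivot = 20; lo=0, mid=0, hi=10
a[mid]=17<20: swap a[0],a[0]; lo=1,mid=1 → [17, 15, 20, 3, 8, 5, 2, 13, 21, 12, 9]
a[mid]=15<20: swap a[1],a[1]; lo=2,mid=2 → [17, 15, 20, 3, 8, 5, 2, 13, 21, 12, 9]
a[mid]=20=20: mid=3
a[mid]=3<20: swap a[2],a[3]; lo=3,mid=4 → [17, 15, 3, 20, 8, 5, 2, 13, 21, 12, 9]
a[mid]=8<20: swap a[3],a[4]; lo=4,mid=5 → [17, 15, 3, 8, 20, 5, 2, 13, 21, 12, 9]
a[mid]=5<20: swap a[4],a[5]; lo=5,mid=6 → [17, 15, 3, 8, 5, 20, 2, 13, 21, 12, 9]
a[mid]=2<20: swap a[5],a[6]; lo=6,mid=7 → [17, 15, 3, 8, 5, 2, 20, 13, 21, 12, 9]
a[mid]=13<20: swap a[6],a[7]; lo=7,mid=8 → [17, 15, 3, 8, 5, 2, 13, 20, 21, 12, 9]
a[mid]=21>20: swap a[8],a[10]; hi=9 → [17, 15, 3, 8, 5, 2, 13, 20, 9, 12, 21]
a[mid]=9<20: swap a[7],a[8]; lo=8,mid=9 → [17, 15, 3, 8, 5, 2, 13, 9, 20, 12, 21]
a[mid]=12<20: swap a[8],a[9]; lo=9,mid=10 → [17, 15, 3, 8, 5, 2, 13, 9, 12, 20, 21]
end: lo=9, hi=9; a = [17, 15, 3, 8, 5, 2, 13, 9, 12, 20, 21]

[17, 15, 3, 8, 5, 2, 13, 9, 12, 20, 21]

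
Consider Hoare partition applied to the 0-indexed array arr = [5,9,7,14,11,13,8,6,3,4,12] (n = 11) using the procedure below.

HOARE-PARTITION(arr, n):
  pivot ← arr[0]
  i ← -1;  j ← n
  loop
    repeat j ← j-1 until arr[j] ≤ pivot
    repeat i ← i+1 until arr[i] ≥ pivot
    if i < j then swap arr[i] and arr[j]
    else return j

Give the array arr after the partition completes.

pivot=5
j stops at 9 (4), i stops at 0 (5); swap ⇒ [4,9,7,14,11,13,8,6,3,5,12]
j stops at 8 (3), i stops at 1 (9); swap ⇒ [4,3,7,14,11,13,8,6,9,5,12]
j stops at 1, i stops at 2; i≥j ⇒ return 1. arr=[4,3,7,14,11,13,8,6,9,5,12]

[4,3,7,14,11,13,8,6,9,5,12]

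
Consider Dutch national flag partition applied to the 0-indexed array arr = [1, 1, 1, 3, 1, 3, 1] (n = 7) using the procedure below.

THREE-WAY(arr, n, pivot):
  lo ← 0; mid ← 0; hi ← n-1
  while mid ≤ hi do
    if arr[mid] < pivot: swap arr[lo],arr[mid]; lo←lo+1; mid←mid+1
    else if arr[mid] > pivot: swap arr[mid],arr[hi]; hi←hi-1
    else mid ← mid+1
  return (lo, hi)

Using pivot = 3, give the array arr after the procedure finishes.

[1, 1, 1, 1, 1, 3, 3]

lo=0 mid=0 hi=6
1<3: swap(0,0), lo=1 mid=1 ⇒ [1, 1, 1, 3, 1, 3, 1]
1<3: swap(1,1), lo=2 mid=2 ⇒ [1, 1, 1, 3, 1, 3, 1]
1<3: swap(2,2), lo=3 mid=3 ⇒ [1, 1, 1, 3, 1, 3, 1]
3=3: mid=4
1<3: swap(3,4), lo=4 mid=5 ⇒ [1, 1, 1, 1, 3, 3, 1]
3=3: mid=6
1<3: swap(4,6), lo=5 mid=7 ⇒ [1, 1, 1, 1, 1, 3, 3]
done. lo=5 hi=6; arr=[1, 1, 1, 1, 1, 3, 3]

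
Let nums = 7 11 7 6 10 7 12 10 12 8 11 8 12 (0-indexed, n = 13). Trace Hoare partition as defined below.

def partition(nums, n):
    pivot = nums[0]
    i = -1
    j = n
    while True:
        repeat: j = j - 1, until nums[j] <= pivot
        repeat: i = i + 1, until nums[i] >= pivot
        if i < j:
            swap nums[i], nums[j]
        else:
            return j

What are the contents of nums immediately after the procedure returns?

pivot = nums[0] = 7; i = -1, j = 13
j→5 (nums[5]=7≤7), i→0 (nums[0]=7≥7); i<j, swap → 7 11 7 6 10 7 12 10 12 8 11 8 12
j→3 (nums[3]=6≤7), i→1 (nums[1]=11≥7); i<j, swap → 7 6 7 11 10 7 12 10 12 8 11 8 12
j→2, i→2; i≥j, return j=2. nums = 7 6 7 11 10 7 12 10 12 8 11 8 12

7 6 7 11 10 7 12 10 12 8 11 8 12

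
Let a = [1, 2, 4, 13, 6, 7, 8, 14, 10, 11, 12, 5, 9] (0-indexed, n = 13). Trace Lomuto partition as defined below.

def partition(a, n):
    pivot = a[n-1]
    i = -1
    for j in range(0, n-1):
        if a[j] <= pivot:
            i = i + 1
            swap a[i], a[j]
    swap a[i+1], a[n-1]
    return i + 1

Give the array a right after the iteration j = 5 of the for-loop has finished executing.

pivot=9, i=-1
j=0: 1≤9, i=0, swap(0,0) ⇒ [1, 2, 4, 13, 6, 7, 8, 14, 10, 11, 12, 5, 9]
j=1: 2≤9, i=1, swap(1,1) ⇒ [1, 2, 4, 13, 6, 7, 8, 14, 10, 11, 12, 5, 9]
j=2: 4≤9, i=2, swap(2,2) ⇒ [1, 2, 4, 13, 6, 7, 8, 14, 10, 11, 12, 5, 9]
j=3: 13>9, skip
j=4: 6≤9, i=3, swap(3,4) ⇒ [1, 2, 4, 6, 13, 7, 8, 14, 10, 11, 12, 5, 9]
j=5: 7≤9, i=4, swap(4,5) ⇒ [1, 2, 4, 6, 7, 13, 8, 14, 10, 11, 12, 5, 9]
(after j=5) a = [1, 2, 4, 6, 7, 13, 8, 14, 10, 11, 12, 5, 9]

[1, 2, 4, 6, 7, 13, 8, 14, 10, 11, 12, 5, 9]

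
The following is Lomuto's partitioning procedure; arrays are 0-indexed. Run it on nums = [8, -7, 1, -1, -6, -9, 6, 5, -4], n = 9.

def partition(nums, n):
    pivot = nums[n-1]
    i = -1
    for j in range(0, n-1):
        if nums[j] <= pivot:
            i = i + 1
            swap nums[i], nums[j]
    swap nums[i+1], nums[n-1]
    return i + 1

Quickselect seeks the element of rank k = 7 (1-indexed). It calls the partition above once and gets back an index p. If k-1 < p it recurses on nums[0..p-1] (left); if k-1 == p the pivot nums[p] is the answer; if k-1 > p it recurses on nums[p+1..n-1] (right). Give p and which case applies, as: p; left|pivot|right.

3; right

pivot = nums[8] = -4; i = -1
j=0: nums[0]=8 > -4 → no swap
j=1: nums[1]=-7 ≤ -4 → i=0, swap nums[0],nums[1] → [-7, 8, 1, -1, -6, -9, 6, 5, -4]
j=2: nums[2]=1 > -4 → no swap
j=3: nums[3]=-1 > -4 → no swap
j=4: nums[4]=-6 ≤ -4 → i=1, swap nums[1],nums[4] → [-7, -6, 1, -1, 8, -9, 6, 5, -4]
j=5: nums[5]=-9 ≤ -4 → i=2, swap nums[2],nums[5] → [-7, -6, -9, -1, 8, 1, 6, 5, -4]
j=6: nums[6]=6 > -4 → no swap
j=7: nums[7]=5 > -4 → no swap
final swap nums[3],nums[8] → [-7, -6, -9, -4, 8, 1, 6, 5, -1]; return 3
p = 3; k-1 = 6 > 3 ⇒ right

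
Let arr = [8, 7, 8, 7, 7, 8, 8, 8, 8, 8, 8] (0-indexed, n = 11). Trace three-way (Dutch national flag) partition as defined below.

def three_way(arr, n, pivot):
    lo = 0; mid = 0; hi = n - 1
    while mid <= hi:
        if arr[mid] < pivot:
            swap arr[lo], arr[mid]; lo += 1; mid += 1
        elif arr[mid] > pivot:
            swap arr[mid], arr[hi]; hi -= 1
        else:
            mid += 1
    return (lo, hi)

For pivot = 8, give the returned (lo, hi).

(3, 10)

lo=0 mid=0 hi=10
8=8: mid=1
7<8: swap(0,1), lo=1 mid=2 ⇒ [7, 8, 8, 7, 7, 8, 8, 8, 8, 8, 8]
8=8: mid=3
7<8: swap(1,3), lo=2 mid=4 ⇒ [7, 7, 8, 8, 7, 8, 8, 8, 8, 8, 8]
7<8: swap(2,4), lo=3 mid=5 ⇒ [7, 7, 7, 8, 8, 8, 8, 8, 8, 8, 8]
8=8: mid=6
8=8: mid=7
8=8: mid=8
8=8: mid=9
8=8: mid=10
8=8: mid=11
done. lo=3 hi=10; arr=[7, 7, 7, 8, 8, 8, 8, 8, 8, 8, 8]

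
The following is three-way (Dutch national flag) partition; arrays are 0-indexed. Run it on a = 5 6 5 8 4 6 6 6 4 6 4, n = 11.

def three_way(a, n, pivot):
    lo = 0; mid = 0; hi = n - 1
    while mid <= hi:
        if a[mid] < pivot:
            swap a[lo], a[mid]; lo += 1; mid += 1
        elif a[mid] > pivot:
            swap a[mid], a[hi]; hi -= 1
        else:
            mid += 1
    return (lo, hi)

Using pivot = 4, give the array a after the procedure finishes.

pivot = 4; lo=0, mid=0, hi=10
a[mid]=5>4: swap a[0],a[10]; hi=9 → 4 6 5 8 4 6 6 6 4 6 5
a[mid]=4=4: mid=1
a[mid]=6>4: swap a[1],a[9]; hi=8 → 4 6 5 8 4 6 6 6 4 6 5
a[mid]=6>4: swap a[1],a[8]; hi=7 → 4 4 5 8 4 6 6 6 6 6 5
a[mid]=4=4: mid=2
a[mid]=5>4: swap a[2],a[7]; hi=6 → 4 4 6 8 4 6 6 5 6 6 5
a[mid]=6>4: swap a[2],a[6]; hi=5 → 4 4 6 8 4 6 6 5 6 6 5
a[mid]=6>4: swap a[2],a[5]; hi=4 → 4 4 6 8 4 6 6 5 6 6 5
a[mid]=6>4: swap a[2],a[4]; hi=3 → 4 4 4 8 6 6 6 5 6 6 5
a[mid]=4=4: mid=3
a[mid]=8>4: swap a[3],a[3]; hi=2 → 4 4 4 8 6 6 6 5 6 6 5
end: lo=0, hi=2; a = 4 4 4 8 6 6 6 5 6 6 5

4 4 4 8 6 6 6 5 6 6 5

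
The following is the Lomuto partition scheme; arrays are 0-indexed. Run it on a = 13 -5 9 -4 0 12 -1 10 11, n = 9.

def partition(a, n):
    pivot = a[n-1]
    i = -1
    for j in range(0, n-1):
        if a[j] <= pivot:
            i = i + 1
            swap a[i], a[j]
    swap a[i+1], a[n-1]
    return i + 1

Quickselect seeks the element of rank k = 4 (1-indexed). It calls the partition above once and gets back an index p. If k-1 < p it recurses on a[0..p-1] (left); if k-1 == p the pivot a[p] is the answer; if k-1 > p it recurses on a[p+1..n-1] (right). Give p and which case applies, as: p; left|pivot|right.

pivot = a[8] = 11; i = -1
j=0: a[0]=13 > 11 → no swap
j=1: a[1]=-5 ≤ 11 → i=0, swap a[0],a[1] → -5 13 9 -4 0 12 -1 10 11
j=2: a[2]=9 ≤ 11 → i=1, swap a[1],a[2] → -5 9 13 -4 0 12 -1 10 11
j=3: a[3]=-4 ≤ 11 → i=2, swap a[2],a[3] → -5 9 -4 13 0 12 -1 10 11
j=4: a[4]=0 ≤ 11 → i=3, swap a[3],a[4] → -5 9 -4 0 13 12 -1 10 11
j=5: a[5]=12 > 11 → no swap
j=6: a[6]=-1 ≤ 11 → i=4, swap a[4],a[6] → -5 9 -4 0 -1 12 13 10 11
j=7: a[7]=10 ≤ 11 → i=5, swap a[5],a[7] → -5 9 -4 0 -1 10 13 12 11
final swap a[6],a[8] → -5 9 -4 0 -1 10 11 12 13; return 6
p = 6; k-1 = 3 < 6 ⇒ left

6; left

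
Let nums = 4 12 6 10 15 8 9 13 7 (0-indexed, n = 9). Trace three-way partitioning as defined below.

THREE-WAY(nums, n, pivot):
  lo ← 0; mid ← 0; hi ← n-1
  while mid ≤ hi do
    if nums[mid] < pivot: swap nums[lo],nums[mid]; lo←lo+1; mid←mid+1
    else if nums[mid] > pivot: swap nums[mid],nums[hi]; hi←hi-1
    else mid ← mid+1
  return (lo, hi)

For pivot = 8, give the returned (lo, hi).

(3, 3)

lo=0 mid=0 hi=8
4<8: swap(0,0), lo=1 mid=1 ⇒ 4 12 6 10 15 8 9 13 7
12>8: swap(1,8), hi=7 ⇒ 4 7 6 10 15 8 9 13 12
7<8: swap(1,1), lo=2 mid=2 ⇒ 4 7 6 10 15 8 9 13 12
6<8: swap(2,2), lo=3 mid=3 ⇒ 4 7 6 10 15 8 9 13 12
10>8: swap(3,7), hi=6 ⇒ 4 7 6 13 15 8 9 10 12
13>8: swap(3,6), hi=5 ⇒ 4 7 6 9 15 8 13 10 12
9>8: swap(3,5), hi=4 ⇒ 4 7 6 8 15 9 13 10 12
8=8: mid=4
15>8: swap(4,4), hi=3 ⇒ 4 7 6 8 15 9 13 10 12
done. lo=3 hi=3; nums=4 7 6 8 15 9 13 10 12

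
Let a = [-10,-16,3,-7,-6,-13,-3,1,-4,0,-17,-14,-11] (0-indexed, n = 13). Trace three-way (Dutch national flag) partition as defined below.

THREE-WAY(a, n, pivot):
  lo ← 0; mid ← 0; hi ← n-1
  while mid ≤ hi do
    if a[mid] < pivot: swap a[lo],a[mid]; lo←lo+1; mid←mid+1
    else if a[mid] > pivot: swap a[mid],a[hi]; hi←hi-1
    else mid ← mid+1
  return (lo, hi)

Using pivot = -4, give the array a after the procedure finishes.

lo=0 mid=0 hi=12
-10<-4: swap(0,0), lo=1 mid=1 ⇒ [-10,-16,3,-7,-6,-13,-3,1,-4,0,-17,-14,-11]
-16<-4: swap(1,1), lo=2 mid=2 ⇒ [-10,-16,3,-7,-6,-13,-3,1,-4,0,-17,-14,-11]
3>-4: swap(2,12), hi=11 ⇒ [-10,-16,-11,-7,-6,-13,-3,1,-4,0,-17,-14,3]
-11<-4: swap(2,2), lo=3 mid=3 ⇒ [-10,-16,-11,-7,-6,-13,-3,1,-4,0,-17,-14,3]
-7<-4: swap(3,3), lo=4 mid=4 ⇒ [-10,-16,-11,-7,-6,-13,-3,1,-4,0,-17,-14,3]
-6<-4: swap(4,4), lo=5 mid=5 ⇒ [-10,-16,-11,-7,-6,-13,-3,1,-4,0,-17,-14,3]
-13<-4: swap(5,5), lo=6 mid=6 ⇒ [-10,-16,-11,-7,-6,-13,-3,1,-4,0,-17,-14,3]
-3>-4: swap(6,11), hi=10 ⇒ [-10,-16,-11,-7,-6,-13,-14,1,-4,0,-17,-3,3]
-14<-4: swap(6,6), lo=7 mid=7 ⇒ [-10,-16,-11,-7,-6,-13,-14,1,-4,0,-17,-3,3]
1>-4: swap(7,10), hi=9 ⇒ [-10,-16,-11,-7,-6,-13,-14,-17,-4,0,1,-3,3]
-17<-4: swap(7,7), lo=8 mid=8 ⇒ [-10,-16,-11,-7,-6,-13,-14,-17,-4,0,1,-3,3]
-4=-4: mid=9
0>-4: swap(9,9), hi=8 ⇒ [-10,-16,-11,-7,-6,-13,-14,-17,-4,0,1,-3,3]
done. lo=8 hi=8; a=[-10,-16,-11,-7,-6,-13,-14,-17,-4,0,1,-3,3]

[-10,-16,-11,-7,-6,-13,-14,-17,-4,0,1,-3,3]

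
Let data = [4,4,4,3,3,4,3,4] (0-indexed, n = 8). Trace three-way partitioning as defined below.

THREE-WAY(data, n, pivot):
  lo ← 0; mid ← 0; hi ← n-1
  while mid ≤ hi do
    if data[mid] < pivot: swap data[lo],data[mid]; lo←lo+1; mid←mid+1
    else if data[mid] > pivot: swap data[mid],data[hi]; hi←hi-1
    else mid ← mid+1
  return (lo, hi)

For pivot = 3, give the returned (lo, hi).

pivot = 3; lo=0, mid=0, hi=7
data[mid]=4>3: swap data[0],data[7]; hi=6 → [4,4,4,3,3,4,3,4]
data[mid]=4>3: swap data[0],data[6]; hi=5 → [3,4,4,3,3,4,4,4]
data[mid]=3=3: mid=1
data[mid]=4>3: swap data[1],data[5]; hi=4 → [3,4,4,3,3,4,4,4]
data[mid]=4>3: swap data[1],data[4]; hi=3 → [3,3,4,3,4,4,4,4]
data[mid]=3=3: mid=2
data[mid]=4>3: swap data[2],data[3]; hi=2 → [3,3,3,4,4,4,4,4]
data[mid]=3=3: mid=3
end: lo=0, hi=2; data = [3,3,3,4,4,4,4,4]

(0, 2)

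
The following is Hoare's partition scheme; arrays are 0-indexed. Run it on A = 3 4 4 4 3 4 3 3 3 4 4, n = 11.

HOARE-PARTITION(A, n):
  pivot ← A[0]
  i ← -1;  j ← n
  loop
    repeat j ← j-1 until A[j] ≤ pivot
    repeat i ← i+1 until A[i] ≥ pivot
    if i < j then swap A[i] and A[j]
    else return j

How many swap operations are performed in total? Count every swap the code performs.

pivot=3
j stops at 8 (3), i stops at 0 (3); swap ⇒ 3 4 4 4 3 4 3 3 3 4 4
j stops at 7 (3), i stops at 1 (4); swap ⇒ 3 3 4 4 3 4 3 4 3 4 4
j stops at 6 (3), i stops at 2 (4); swap ⇒ 3 3 3 4 3 4 4 4 3 4 4
j stops at 4 (3), i stops at 3 (4); swap ⇒ 3 3 3 3 4 4 4 4 3 4 4
j stops at 3, i stops at 4; i≥j ⇒ return 3. A=3 3 3 3 4 4 4 4 3 4 4

4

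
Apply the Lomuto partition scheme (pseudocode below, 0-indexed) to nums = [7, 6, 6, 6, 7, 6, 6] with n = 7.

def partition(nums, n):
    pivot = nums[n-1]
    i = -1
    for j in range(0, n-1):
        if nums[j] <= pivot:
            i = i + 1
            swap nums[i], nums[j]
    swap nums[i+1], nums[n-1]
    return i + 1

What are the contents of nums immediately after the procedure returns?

pivot = nums[6] = 6; i = -1
j=0: nums[0]=7 > 6 → no swap
j=1: nums[1]=6 ≤ 6 → i=0, swap nums[0],nums[1] → [6, 7, 6, 6, 7, 6, 6]
j=2: nums[2]=6 ≤ 6 → i=1, swap nums[1],nums[2] → [6, 6, 7, 6, 7, 6, 6]
j=3: nums[3]=6 ≤ 6 → i=2, swap nums[2],nums[3] → [6, 6, 6, 7, 7, 6, 6]
j=4: nums[4]=7 > 6 → no swap
j=5: nums[5]=6 ≤ 6 → i=3, swap nums[3],nums[5] → [6, 6, 6, 6, 7, 7, 6]
final swap nums[4],nums[6] → [6, 6, 6, 6, 6, 7, 7]; return 4

[6, 6, 6, 6, 6, 7, 7]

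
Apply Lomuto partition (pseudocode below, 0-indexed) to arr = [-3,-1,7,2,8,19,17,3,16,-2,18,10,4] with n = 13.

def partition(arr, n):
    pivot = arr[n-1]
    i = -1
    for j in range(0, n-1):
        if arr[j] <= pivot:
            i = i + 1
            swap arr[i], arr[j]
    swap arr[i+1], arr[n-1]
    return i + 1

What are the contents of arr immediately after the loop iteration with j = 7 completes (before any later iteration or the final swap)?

pivot = arr[12] = 4; i = -1
j=0: arr[0]=-3 ≤ 4 → i=0, swap arr[0],arr[0] (no change) → [-3,-1,7,2,8,19,17,3,16,-2,18,10,4]
j=1: arr[1]=-1 ≤ 4 → i=1, swap arr[1],arr[1] (no change) → [-3,-1,7,2,8,19,17,3,16,-2,18,10,4]
j=2: arr[2]=7 > 4 → no swap
j=3: arr[3]=2 ≤ 4 → i=2, swap arr[2],arr[3] → [-3,-1,2,7,8,19,17,3,16,-2,18,10,4]
j=4: arr[4]=8 > 4 → no swap
j=5: arr[5]=19 > 4 → no swap
j=6: arr[6]=17 > 4 → no swap
j=7: arr[7]=3 ≤ 4 → i=3, swap arr[3],arr[7] → [-3,-1,2,3,8,19,17,7,16,-2,18,10,4]
(after j=7) arr = [-3,-1,2,3,8,19,17,7,16,-2,18,10,4]

[-3,-1,2,3,8,19,17,7,16,-2,18,10,4]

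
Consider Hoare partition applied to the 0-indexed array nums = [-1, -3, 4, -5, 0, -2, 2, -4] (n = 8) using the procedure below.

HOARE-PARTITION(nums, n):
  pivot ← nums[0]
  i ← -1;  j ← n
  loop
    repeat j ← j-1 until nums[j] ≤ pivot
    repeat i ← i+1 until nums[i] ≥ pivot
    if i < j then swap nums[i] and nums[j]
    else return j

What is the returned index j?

pivot=-1
j stops at 7 (-4), i stops at 0 (-1); swap ⇒ [-4, -3, 4, -5, 0, -2, 2, -1]
j stops at 5 (-2), i stops at 2 (4); swap ⇒ [-4, -3, -2, -5, 0, 4, 2, -1]
j stops at 3, i stops at 4; i≥j ⇒ return 3. nums=[-4, -3, -2, -5, 0, 4, 2, -1]

3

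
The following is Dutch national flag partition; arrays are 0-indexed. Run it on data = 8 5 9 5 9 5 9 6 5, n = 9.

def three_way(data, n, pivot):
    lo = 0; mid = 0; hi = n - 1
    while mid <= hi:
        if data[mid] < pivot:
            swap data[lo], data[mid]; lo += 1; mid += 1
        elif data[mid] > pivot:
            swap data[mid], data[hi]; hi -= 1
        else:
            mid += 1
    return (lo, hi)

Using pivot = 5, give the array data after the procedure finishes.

pivot = 5; lo=0, mid=0, hi=8
data[mid]=8>5: swap data[0],data[8]; hi=7 → 5 5 9 5 9 5 9 6 8
data[mid]=5=5: mid=1
data[mid]=5=5: mid=2
data[mid]=9>5: swap data[2],data[7]; hi=6 → 5 5 6 5 9 5 9 9 8
data[mid]=6>5: swap data[2],data[6]; hi=5 → 5 5 9 5 9 5 6 9 8
data[mid]=9>5: swap data[2],data[5]; hi=4 → 5 5 5 5 9 9 6 9 8
data[mid]=5=5: mid=3
data[mid]=5=5: mid=4
data[mid]=9>5: swap data[4],data[4]; hi=3 → 5 5 5 5 9 9 6 9 8
end: lo=0, hi=3; data = 5 5 5 5 9 9 6 9 8

5 5 5 5 9 9 6 9 8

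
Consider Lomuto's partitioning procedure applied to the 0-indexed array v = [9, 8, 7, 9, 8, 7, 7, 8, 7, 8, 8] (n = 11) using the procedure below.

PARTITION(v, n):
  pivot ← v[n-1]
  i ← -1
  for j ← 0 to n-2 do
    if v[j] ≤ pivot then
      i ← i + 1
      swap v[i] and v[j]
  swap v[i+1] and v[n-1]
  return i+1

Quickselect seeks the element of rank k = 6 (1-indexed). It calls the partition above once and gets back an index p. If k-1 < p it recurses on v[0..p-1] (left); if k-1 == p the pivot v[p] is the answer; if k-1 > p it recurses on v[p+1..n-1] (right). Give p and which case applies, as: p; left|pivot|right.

pivot = v[10] = 8; i = -1
j=0: v[0]=9 > 8 → no swap
j=1: v[1]=8 ≤ 8 → i=0, swap v[0],v[1] → [8, 9, 7, 9, 8, 7, 7, 8, 7, 8, 8]
j=2: v[2]=7 ≤ 8 → i=1, swap v[1],v[2] → [8, 7, 9, 9, 8, 7, 7, 8, 7, 8, 8]
j=3: v[3]=9 > 8 → no swap
j=4: v[4]=8 ≤ 8 → i=2, swap v[2],v[4] → [8, 7, 8, 9, 9, 7, 7, 8, 7, 8, 8]
j=5: v[5]=7 ≤ 8 → i=3, swap v[3],v[5] → [8, 7, 8, 7, 9, 9, 7, 8, 7, 8, 8]
j=6: v[6]=7 ≤ 8 → i=4, swap v[4],v[6] → [8, 7, 8, 7, 7, 9, 9, 8, 7, 8, 8]
j=7: v[7]=8 ≤ 8 → i=5, swap v[5],v[7] → [8, 7, 8, 7, 7, 8, 9, 9, 7, 8, 8]
j=8: v[8]=7 ≤ 8 → i=6, swap v[6],v[8] → [8, 7, 8, 7, 7, 8, 7, 9, 9, 8, 8]
j=9: v[9]=8 ≤ 8 → i=7, swap v[7],v[9] → [8, 7, 8, 7, 7, 8, 7, 8, 9, 9, 8]
final swap v[8],v[10] → [8, 7, 8, 7, 7, 8, 7, 8, 8, 9, 9]; return 8
p = 8; k-1 = 5 < 8 ⇒ left

8; left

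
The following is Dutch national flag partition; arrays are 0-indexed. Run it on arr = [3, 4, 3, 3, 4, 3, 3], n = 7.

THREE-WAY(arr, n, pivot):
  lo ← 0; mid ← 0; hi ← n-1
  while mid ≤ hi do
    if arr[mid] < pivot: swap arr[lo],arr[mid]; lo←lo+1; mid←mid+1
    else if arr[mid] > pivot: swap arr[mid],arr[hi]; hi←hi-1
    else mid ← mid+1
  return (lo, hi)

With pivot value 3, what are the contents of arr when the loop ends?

[3, 3, 3, 3, 3, 4, 4]

pivot = 3; lo=0, mid=0, hi=6
arr[mid]=3=3: mid=1
arr[mid]=4>3: swap arr[1],arr[6]; hi=5 → [3, 3, 3, 3, 4, 3, 4]
arr[mid]=3=3: mid=2
arr[mid]=3=3: mid=3
arr[mid]=3=3: mid=4
arr[mid]=4>3: swap arr[4],arr[5]; hi=4 → [3, 3, 3, 3, 3, 4, 4]
arr[mid]=3=3: mid=5
end: lo=0, hi=4; arr = [3, 3, 3, 3, 3, 4, 4]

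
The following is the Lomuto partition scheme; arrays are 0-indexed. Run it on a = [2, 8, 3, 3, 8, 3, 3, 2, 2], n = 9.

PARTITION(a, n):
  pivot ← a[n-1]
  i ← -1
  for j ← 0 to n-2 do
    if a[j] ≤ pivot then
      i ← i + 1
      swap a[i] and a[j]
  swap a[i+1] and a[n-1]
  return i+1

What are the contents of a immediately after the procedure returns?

[2, 2, 2, 3, 8, 3, 3, 8, 3]

pivot=2, i=-1
j=0: 2≤2, i=0, swap(0,0) ⇒ [2, 8, 3, 3, 8, 3, 3, 2, 2]
j=1: 8>2, skip
j=2: 3>2, skip
j=3: 3>2, skip
j=4: 8>2, skip
j=5: 3>2, skip
j=6: 3>2, skip
j=7: 2≤2, i=1, swap(1,7) ⇒ [2, 2, 3, 3, 8, 3, 3, 8, 2]
swap(2,8) ⇒ [2, 2, 2, 3, 8, 3, 3, 8, 3]; return 2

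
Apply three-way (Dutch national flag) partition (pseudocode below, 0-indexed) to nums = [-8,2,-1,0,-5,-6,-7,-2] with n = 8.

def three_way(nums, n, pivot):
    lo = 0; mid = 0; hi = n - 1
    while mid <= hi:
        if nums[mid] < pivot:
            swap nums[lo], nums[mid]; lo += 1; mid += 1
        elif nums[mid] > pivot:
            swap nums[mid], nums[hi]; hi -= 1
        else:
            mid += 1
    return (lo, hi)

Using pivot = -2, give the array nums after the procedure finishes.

lo=0 mid=0 hi=7
-8<-2: swap(0,0), lo=1 mid=1 ⇒ [-8,2,-1,0,-5,-6,-7,-2]
2>-2: swap(1,7), hi=6 ⇒ [-8,-2,-1,0,-5,-6,-7,2]
-2=-2: mid=2
-1>-2: swap(2,6), hi=5 ⇒ [-8,-2,-7,0,-5,-6,-1,2]
-7<-2: swap(1,2), lo=2 mid=3 ⇒ [-8,-7,-2,0,-5,-6,-1,2]
0>-2: swap(3,5), hi=4 ⇒ [-8,-7,-2,-6,-5,0,-1,2]
-6<-2: swap(2,3), lo=3 mid=4 ⇒ [-8,-7,-6,-2,-5,0,-1,2]
-5<-2: swap(3,4), lo=4 mid=5 ⇒ [-8,-7,-6,-5,-2,0,-1,2]
done. lo=4 hi=4; nums=[-8,-7,-6,-5,-2,0,-1,2]

[-8,-7,-6,-5,-2,0,-1,2]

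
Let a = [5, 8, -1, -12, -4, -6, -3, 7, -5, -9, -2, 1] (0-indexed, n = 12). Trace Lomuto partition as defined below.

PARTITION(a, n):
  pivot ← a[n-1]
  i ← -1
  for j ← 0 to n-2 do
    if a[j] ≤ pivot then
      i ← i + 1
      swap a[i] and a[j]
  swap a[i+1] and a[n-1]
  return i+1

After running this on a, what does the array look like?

pivot = a[11] = 1; i = -1
j=0: a[0]=5 > 1 → no swap
j=1: a[1]=8 > 1 → no swap
j=2: a[2]=-1 ≤ 1 → i=0, swap a[0],a[2] → [-1, 8, 5, -12, -4, -6, -3, 7, -5, -9, -2, 1]
j=3: a[3]=-12 ≤ 1 → i=1, swap a[1],a[3] → [-1, -12, 5, 8, -4, -6, -3, 7, -5, -9, -2, 1]
j=4: a[4]=-4 ≤ 1 → i=2, swap a[2],a[4] → [-1, -12, -4, 8, 5, -6, -3, 7, -5, -9, -2, 1]
j=5: a[5]=-6 ≤ 1 → i=3, swap a[3],a[5] → [-1, -12, -4, -6, 5, 8, -3, 7, -5, -9, -2, 1]
j=6: a[6]=-3 ≤ 1 → i=4, swap a[4],a[6] → [-1, -12, -4, -6, -3, 8, 5, 7, -5, -9, -2, 1]
j=7: a[7]=7 > 1 → no swap
j=8: a[8]=-5 ≤ 1 → i=5, swap a[5],a[8] → [-1, -12, -4, -6, -3, -5, 5, 7, 8, -9, -2, 1]
j=9: a[9]=-9 ≤ 1 → i=6, swap a[6],a[9] → [-1, -12, -4, -6, -3, -5, -9, 7, 8, 5, -2, 1]
j=10: a[10]=-2 ≤ 1 → i=7, swap a[7],a[10] → [-1, -12, -4, -6, -3, -5, -9, -2, 8, 5, 7, 1]
final swap a[8],a[11] → [-1, -12, -4, -6, -3, -5, -9, -2, 1, 5, 7, 8]; return 8

[-1, -12, -4, -6, -3, -5, -9, -2, 1, 5, 7, 8]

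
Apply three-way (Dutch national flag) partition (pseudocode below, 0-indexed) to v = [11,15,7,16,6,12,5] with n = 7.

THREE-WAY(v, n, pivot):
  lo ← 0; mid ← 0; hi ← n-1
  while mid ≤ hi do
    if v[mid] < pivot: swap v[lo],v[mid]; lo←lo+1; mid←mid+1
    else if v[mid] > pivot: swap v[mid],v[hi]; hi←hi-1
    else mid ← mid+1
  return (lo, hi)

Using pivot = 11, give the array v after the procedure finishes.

pivot = 11; lo=0, mid=0, hi=6
v[mid]=11=11: mid=1
v[mid]=15>11: swap v[1],v[6]; hi=5 → [11,5,7,16,6,12,15]
v[mid]=5<11: swap v[0],v[1]; lo=1,mid=2 → [5,11,7,16,6,12,15]
v[mid]=7<11: swap v[1],v[2]; lo=2,mid=3 → [5,7,11,16,6,12,15]
v[mid]=16>11: swap v[3],v[5]; hi=4 → [5,7,11,12,6,16,15]
v[mid]=12>11: swap v[3],v[4]; hi=3 → [5,7,11,6,12,16,15]
v[mid]=6<11: swap v[2],v[3]; lo=3,mid=4 → [5,7,6,11,12,16,15]
end: lo=3, hi=3; v = [5,7,6,11,12,16,15]

[5,7,6,11,12,16,15]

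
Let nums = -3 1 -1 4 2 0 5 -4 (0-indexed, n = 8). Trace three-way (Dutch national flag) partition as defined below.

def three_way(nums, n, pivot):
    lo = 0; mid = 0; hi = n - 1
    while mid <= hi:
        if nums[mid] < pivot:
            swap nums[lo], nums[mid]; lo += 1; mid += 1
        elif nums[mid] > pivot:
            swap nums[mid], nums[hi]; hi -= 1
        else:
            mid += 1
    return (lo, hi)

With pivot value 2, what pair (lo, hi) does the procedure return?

(5, 5)

pivot = 2; lo=0, mid=0, hi=7
nums[mid]=-3<2: swap nums[0],nums[0]; lo=1,mid=1 → -3 1 -1 4 2 0 5 -4
nums[mid]=1<2: swap nums[1],nums[1]; lo=2,mid=2 → -3 1 -1 4 2 0 5 -4
nums[mid]=-1<2: swap nums[2],nums[2]; lo=3,mid=3 → -3 1 -1 4 2 0 5 -4
nums[mid]=4>2: swap nums[3],nums[7]; hi=6 → -3 1 -1 -4 2 0 5 4
nums[mid]=-4<2: swap nums[3],nums[3]; lo=4,mid=4 → -3 1 -1 -4 2 0 5 4
nums[mid]=2=2: mid=5
nums[mid]=0<2: swap nums[4],nums[5]; lo=5,mid=6 → -3 1 -1 -4 0 2 5 4
nums[mid]=5>2: swap nums[6],nums[6]; hi=5 → -3 1 -1 -4 0 2 5 4
end: lo=5, hi=5; nums = -3 1 -1 -4 0 2 5 4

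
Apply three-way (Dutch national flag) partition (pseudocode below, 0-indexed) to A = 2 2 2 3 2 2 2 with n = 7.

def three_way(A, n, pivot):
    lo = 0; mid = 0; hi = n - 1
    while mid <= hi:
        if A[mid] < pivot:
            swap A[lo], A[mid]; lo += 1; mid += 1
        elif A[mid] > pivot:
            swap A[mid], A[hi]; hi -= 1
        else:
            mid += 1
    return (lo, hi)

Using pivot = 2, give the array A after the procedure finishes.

lo=0 mid=0 hi=6
2=2: mid=1
2=2: mid=2
2=2: mid=3
3>2: swap(3,6), hi=5 ⇒ 2 2 2 2 2 2 3
2=2: mid=4
2=2: mid=5
2=2: mid=6
done. lo=0 hi=5; A=2 2 2 2 2 2 3

2 2 2 2 2 2 3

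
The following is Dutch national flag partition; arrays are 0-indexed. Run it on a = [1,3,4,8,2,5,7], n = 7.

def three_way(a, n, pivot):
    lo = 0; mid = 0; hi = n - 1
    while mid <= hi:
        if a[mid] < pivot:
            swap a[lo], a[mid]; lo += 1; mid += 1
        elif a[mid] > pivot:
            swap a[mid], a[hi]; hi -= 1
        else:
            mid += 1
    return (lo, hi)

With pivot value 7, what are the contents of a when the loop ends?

pivot = 7; lo=0, mid=0, hi=6
a[mid]=1<7: swap a[0],a[0]; lo=1,mid=1 → [1,3,4,8,2,5,7]
a[mid]=3<7: swap a[1],a[1]; lo=2,mid=2 → [1,3,4,8,2,5,7]
a[mid]=4<7: swap a[2],a[2]; lo=3,mid=3 → [1,3,4,8,2,5,7]
a[mid]=8>7: swap a[3],a[6]; hi=5 → [1,3,4,7,2,5,8]
a[mid]=7=7: mid=4
a[mid]=2<7: swap a[3],a[4]; lo=4,mid=5 → [1,3,4,2,7,5,8]
a[mid]=5<7: swap a[4],a[5]; lo=5,mid=6 → [1,3,4,2,5,7,8]
end: lo=5, hi=5; a = [1,3,4,2,5,7,8]

[1,3,4,2,5,7,8]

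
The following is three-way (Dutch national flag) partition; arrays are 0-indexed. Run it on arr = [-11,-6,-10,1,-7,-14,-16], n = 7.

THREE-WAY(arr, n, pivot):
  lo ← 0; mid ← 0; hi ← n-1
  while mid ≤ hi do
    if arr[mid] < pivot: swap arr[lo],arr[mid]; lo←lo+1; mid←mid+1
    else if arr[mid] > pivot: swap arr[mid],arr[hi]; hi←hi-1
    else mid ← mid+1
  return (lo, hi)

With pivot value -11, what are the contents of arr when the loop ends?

[-16,-14,-11,-7,1,-10,-6]

pivot = -11; lo=0, mid=0, hi=6
arr[mid]=-11=-11: mid=1
arr[mid]=-6>-11: swap arr[1],arr[6]; hi=5 → [-11,-16,-10,1,-7,-14,-6]
arr[mid]=-16<-11: swap arr[0],arr[1]; lo=1,mid=2 → [-16,-11,-10,1,-7,-14,-6]
arr[mid]=-10>-11: swap arr[2],arr[5]; hi=4 → [-16,-11,-14,1,-7,-10,-6]
arr[mid]=-14<-11: swap arr[1],arr[2]; lo=2,mid=3 → [-16,-14,-11,1,-7,-10,-6]
arr[mid]=1>-11: swap arr[3],arr[4]; hi=3 → [-16,-14,-11,-7,1,-10,-6]
arr[mid]=-7>-11: swap arr[3],arr[3]; hi=2 → [-16,-14,-11,-7,1,-10,-6]
end: lo=2, hi=2; arr = [-16,-14,-11,-7,1,-10,-6]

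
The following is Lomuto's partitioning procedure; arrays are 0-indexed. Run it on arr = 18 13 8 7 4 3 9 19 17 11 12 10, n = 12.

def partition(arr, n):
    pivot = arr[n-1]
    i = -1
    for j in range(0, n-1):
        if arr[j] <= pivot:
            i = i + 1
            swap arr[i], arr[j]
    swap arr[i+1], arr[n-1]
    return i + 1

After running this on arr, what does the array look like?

pivot = arr[11] = 10; i = -1
j=0: arr[0]=18 > 10 → no swap
j=1: arr[1]=13 > 10 → no swap
j=2: arr[2]=8 ≤ 10 → i=0, swap arr[0],arr[2] → 8 13 18 7 4 3 9 19 17 11 12 10
j=3: arr[3]=7 ≤ 10 → i=1, swap arr[1],arr[3] → 8 7 18 13 4 3 9 19 17 11 12 10
j=4: arr[4]=4 ≤ 10 → i=2, swap arr[2],arr[4] → 8 7 4 13 18 3 9 19 17 11 12 10
j=5: arr[5]=3 ≤ 10 → i=3, swap arr[3],arr[5] → 8 7 4 3 18 13 9 19 17 11 12 10
j=6: arr[6]=9 ≤ 10 → i=4, swap arr[4],arr[6] → 8 7 4 3 9 13 18 19 17 11 12 10
j=7: arr[7]=19 > 10 → no swap
j=8: arr[8]=17 > 10 → no swap
j=9: arr[9]=11 > 10 → no swap
j=10: arr[10]=12 > 10 → no swap
final swap arr[5],arr[11] → 8 7 4 3 9 10 18 19 17 11 12 13; return 5

8 7 4 3 9 10 18 19 17 11 12 13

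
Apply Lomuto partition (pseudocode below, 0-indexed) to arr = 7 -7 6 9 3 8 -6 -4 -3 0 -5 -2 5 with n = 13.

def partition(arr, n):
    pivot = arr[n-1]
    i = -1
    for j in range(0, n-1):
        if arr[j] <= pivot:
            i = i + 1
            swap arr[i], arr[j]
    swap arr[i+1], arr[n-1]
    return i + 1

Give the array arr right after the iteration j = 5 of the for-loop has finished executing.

pivot=5, i=-1
j=0: 7>5, skip
j=1: -7≤5, i=0, swap(0,1) ⇒ -7 7 6 9 3 8 -6 -4 -3 0 -5 -2 5
j=2: 6>5, skip
j=3: 9>5, skip
j=4: 3≤5, i=1, swap(1,4) ⇒ -7 3 6 9 7 8 -6 -4 -3 0 -5 -2 5
j=5: 8>5, skip
(after j=5) arr = -7 3 6 9 7 8 -6 -4 -3 0 -5 -2 5

-7 3 6 9 7 8 -6 -4 -3 0 -5 -2 5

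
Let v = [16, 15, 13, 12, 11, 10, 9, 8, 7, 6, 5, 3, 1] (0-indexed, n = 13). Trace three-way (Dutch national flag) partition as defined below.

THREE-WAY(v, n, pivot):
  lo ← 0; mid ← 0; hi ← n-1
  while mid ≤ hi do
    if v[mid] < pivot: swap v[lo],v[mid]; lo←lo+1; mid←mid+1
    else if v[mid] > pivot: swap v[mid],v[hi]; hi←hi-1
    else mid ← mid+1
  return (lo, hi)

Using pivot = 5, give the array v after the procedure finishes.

lo=0 mid=0 hi=12
16>5: swap(0,12), hi=11 ⇒ [1, 15, 13, 12, 11, 10, 9, 8, 7, 6, 5, 3, 16]
1<5: swap(0,0), lo=1 mid=1 ⇒ [1, 15, 13, 12, 11, 10, 9, 8, 7, 6, 5, 3, 16]
15>5: swap(1,11), hi=10 ⇒ [1, 3, 13, 12, 11, 10, 9, 8, 7, 6, 5, 15, 16]
3<5: swap(1,1), lo=2 mid=2 ⇒ [1, 3, 13, 12, 11, 10, 9, 8, 7, 6, 5, 15, 16]
13>5: swap(2,10), hi=9 ⇒ [1, 3, 5, 12, 11, 10, 9, 8, 7, 6, 13, 15, 16]
5=5: mid=3
12>5: swap(3,9), hi=8 ⇒ [1, 3, 5, 6, 11, 10, 9, 8, 7, 12, 13, 15, 16]
6>5: swap(3,8), hi=7 ⇒ [1, 3, 5, 7, 11, 10, 9, 8, 6, 12, 13, 15, 16]
7>5: swap(3,7), hi=6 ⇒ [1, 3, 5, 8, 11, 10, 9, 7, 6, 12, 13, 15, 16]
8>5: swap(3,6), hi=5 ⇒ [1, 3, 5, 9, 11, 10, 8, 7, 6, 12, 13, 15, 16]
9>5: swap(3,5), hi=4 ⇒ [1, 3, 5, 10, 11, 9, 8, 7, 6, 12, 13, 15, 16]
10>5: swap(3,4), hi=3 ⇒ [1, 3, 5, 11, 10, 9, 8, 7, 6, 12, 13, 15, 16]
11>5: swap(3,3), hi=2 ⇒ [1, 3, 5, 11, 10, 9, 8, 7, 6, 12, 13, 15, 16]
done. lo=2 hi=2; v=[1, 3, 5, 11, 10, 9, 8, 7, 6, 12, 13, 15, 16]

[1, 3, 5, 11, 10, 9, 8, 7, 6, 12, 13, 15, 16]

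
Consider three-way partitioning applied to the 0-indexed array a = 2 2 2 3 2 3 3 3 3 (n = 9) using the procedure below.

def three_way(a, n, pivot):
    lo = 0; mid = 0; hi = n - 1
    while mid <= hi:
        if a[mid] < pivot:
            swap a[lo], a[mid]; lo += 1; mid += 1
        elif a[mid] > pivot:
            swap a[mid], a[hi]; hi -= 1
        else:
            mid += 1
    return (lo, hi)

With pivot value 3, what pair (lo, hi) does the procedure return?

pivot = 3; lo=0, mid=0, hi=8
a[mid]=2<3: swap a[0],a[0]; lo=1,mid=1 → 2 2 2 3 2 3 3 3 3
a[mid]=2<3: swap a[1],a[1]; lo=2,mid=2 → 2 2 2 3 2 3 3 3 3
a[mid]=2<3: swap a[2],a[2]; lo=3,mid=3 → 2 2 2 3 2 3 3 3 3
a[mid]=3=3: mid=4
a[mid]=2<3: swap a[3],a[4]; lo=4,mid=5 → 2 2 2 2 3 3 3 3 3
a[mid]=3=3: mid=6
a[mid]=3=3: mid=7
a[mid]=3=3: mid=8
a[mid]=3=3: mid=9
end: lo=4, hi=8; a = 2 2 2 2 3 3 3 3 3

(4, 8)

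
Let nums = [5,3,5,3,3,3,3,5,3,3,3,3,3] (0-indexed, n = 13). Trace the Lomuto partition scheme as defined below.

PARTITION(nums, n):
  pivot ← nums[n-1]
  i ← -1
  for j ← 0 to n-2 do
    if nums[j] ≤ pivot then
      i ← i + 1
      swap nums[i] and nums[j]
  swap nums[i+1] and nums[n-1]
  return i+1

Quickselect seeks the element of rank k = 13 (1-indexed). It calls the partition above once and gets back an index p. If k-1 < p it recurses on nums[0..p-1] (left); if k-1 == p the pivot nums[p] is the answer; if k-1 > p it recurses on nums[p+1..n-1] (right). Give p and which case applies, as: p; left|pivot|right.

9; right

pivot=3, i=-1
j=0: 5>3, skip
j=1: 3≤3, i=0, swap(0,1) ⇒ [3,5,5,3,3,3,3,5,3,3,3,3,3]
j=2: 5>3, skip
j=3: 3≤3, i=1, swap(1,3) ⇒ [3,3,5,5,3,3,3,5,3,3,3,3,3]
j=4: 3≤3, i=2, swap(2,4) ⇒ [3,3,3,5,5,3,3,5,3,3,3,3,3]
j=5: 3≤3, i=3, swap(3,5) ⇒ [3,3,3,3,5,5,3,5,3,3,3,3,3]
j=6: 3≤3, i=4, swap(4,6) ⇒ [3,3,3,3,3,5,5,5,3,3,3,3,3]
j=7: 5>3, skip
j=8: 3≤3, i=5, swap(5,8) ⇒ [3,3,3,3,3,3,5,5,5,3,3,3,3]
j=9: 3≤3, i=6, swap(6,9) ⇒ [3,3,3,3,3,3,3,5,5,5,3,3,3]
j=10: 3≤3, i=7, swap(7,10) ⇒ [3,3,3,3,3,3,3,3,5,5,5,3,3]
j=11: 3≤3, i=8, swap(8,11) ⇒ [3,3,3,3,3,3,3,3,3,5,5,5,3]
swap(9,12) ⇒ [3,3,3,3,3,3,3,3,3,3,5,5,5]; return 9
p = 9; k-1 = 12 > 9 ⇒ right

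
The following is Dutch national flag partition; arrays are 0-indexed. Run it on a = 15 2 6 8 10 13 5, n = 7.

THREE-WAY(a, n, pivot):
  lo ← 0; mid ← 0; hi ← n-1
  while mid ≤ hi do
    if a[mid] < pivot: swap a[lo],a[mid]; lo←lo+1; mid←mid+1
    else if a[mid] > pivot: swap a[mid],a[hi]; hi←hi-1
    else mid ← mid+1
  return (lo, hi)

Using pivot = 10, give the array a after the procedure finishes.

5 2 6 8 10 13 15

pivot = 10; lo=0, mid=0, hi=6
a[mid]=15>10: swap a[0],a[6]; hi=5 → 5 2 6 8 10 13 15
a[mid]=5<10: swap a[0],a[0]; lo=1,mid=1 → 5 2 6 8 10 13 15
a[mid]=2<10: swap a[1],a[1]; lo=2,mid=2 → 5 2 6 8 10 13 15
a[mid]=6<10: swap a[2],a[2]; lo=3,mid=3 → 5 2 6 8 10 13 15
a[mid]=8<10: swap a[3],a[3]; lo=4,mid=4 → 5 2 6 8 10 13 15
a[mid]=10=10: mid=5
a[mid]=13>10: swap a[5],a[5]; hi=4 → 5 2 6 8 10 13 15
end: lo=4, hi=4; a = 5 2 6 8 10 13 15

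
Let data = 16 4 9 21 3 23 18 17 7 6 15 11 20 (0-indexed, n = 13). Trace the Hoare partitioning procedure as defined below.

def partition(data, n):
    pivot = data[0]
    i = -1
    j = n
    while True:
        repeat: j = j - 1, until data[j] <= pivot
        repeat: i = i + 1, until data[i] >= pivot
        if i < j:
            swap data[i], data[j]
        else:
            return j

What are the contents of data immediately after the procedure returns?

11 4 9 15 3 6 7 17 18 23 21 16 20

pivot=16
j stops at 11 (11), i stops at 0 (16); swap ⇒ 11 4 9 21 3 23 18 17 7 6 15 16 20
j stops at 10 (15), i stops at 3 (21); swap ⇒ 11 4 9 15 3 23 18 17 7 6 21 16 20
j stops at 9 (6), i stops at 5 (23); swap ⇒ 11 4 9 15 3 6 18 17 7 23 21 16 20
j stops at 8 (7), i stops at 6 (18); swap ⇒ 11 4 9 15 3 6 7 17 18 23 21 16 20
j stops at 6, i stops at 7; i≥j ⇒ return 6. data=11 4 9 15 3 6 7 17 18 23 21 16 20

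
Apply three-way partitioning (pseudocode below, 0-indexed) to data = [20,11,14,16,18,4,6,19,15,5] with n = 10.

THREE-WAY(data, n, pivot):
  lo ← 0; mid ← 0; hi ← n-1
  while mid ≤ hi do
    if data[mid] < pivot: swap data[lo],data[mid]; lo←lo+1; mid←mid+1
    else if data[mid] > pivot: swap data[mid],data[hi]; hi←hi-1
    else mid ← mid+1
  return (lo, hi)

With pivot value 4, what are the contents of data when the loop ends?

[4,14,16,18,11,6,19,15,5,20]

pivot = 4; lo=0, mid=0, hi=9
data[mid]=20>4: swap data[0],data[9]; hi=8 → [5,11,14,16,18,4,6,19,15,20]
data[mid]=5>4: swap data[0],data[8]; hi=7 → [15,11,14,16,18,4,6,19,5,20]
data[mid]=15>4: swap data[0],data[7]; hi=6 → [19,11,14,16,18,4,6,15,5,20]
data[mid]=19>4: swap data[0],data[6]; hi=5 → [6,11,14,16,18,4,19,15,5,20]
data[mid]=6>4: swap data[0],data[5]; hi=4 → [4,11,14,16,18,6,19,15,5,20]
data[mid]=4=4: mid=1
data[mid]=11>4: swap data[1],data[4]; hi=3 → [4,18,14,16,11,6,19,15,5,20]
data[mid]=18>4: swap data[1],data[3]; hi=2 → [4,16,14,18,11,6,19,15,5,20]
data[mid]=16>4: swap data[1],data[2]; hi=1 → [4,14,16,18,11,6,19,15,5,20]
data[mid]=14>4: swap data[1],data[1]; hi=0 → [4,14,16,18,11,6,19,15,5,20]
end: lo=0, hi=0; data = [4,14,16,18,11,6,19,15,5,20]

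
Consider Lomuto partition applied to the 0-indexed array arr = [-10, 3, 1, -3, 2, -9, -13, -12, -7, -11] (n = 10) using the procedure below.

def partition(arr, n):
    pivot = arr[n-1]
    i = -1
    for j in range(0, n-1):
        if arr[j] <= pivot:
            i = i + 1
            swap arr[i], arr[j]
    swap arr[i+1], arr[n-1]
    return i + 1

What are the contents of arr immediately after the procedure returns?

pivot = arr[9] = -11; i = -1
j=0: arr[0]=-10 > -11 → no swap
j=1: arr[1]=3 > -11 → no swap
j=2: arr[2]=1 > -11 → no swap
j=3: arr[3]=-3 > -11 → no swap
j=4: arr[4]=2 > -11 → no swap
j=5: arr[5]=-9 > -11 → no swap
j=6: arr[6]=-13 ≤ -11 → i=0, swap arr[0],arr[6] → [-13, 3, 1, -3, 2, -9, -10, -12, -7, -11]
j=7: arr[7]=-12 ≤ -11 → i=1, swap arr[1],arr[7] → [-13, -12, 1, -3, 2, -9, -10, 3, -7, -11]
j=8: arr[8]=-7 > -11 → no swap
final swap arr[2],arr[9] → [-13, -12, -11, -3, 2, -9, -10, 3, -7, 1]; return 2

[-13, -12, -11, -3, 2, -9, -10, 3, -7, 1]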